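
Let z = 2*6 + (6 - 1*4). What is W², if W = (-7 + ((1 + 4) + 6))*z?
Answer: 3136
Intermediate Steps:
z = 14 (z = 12 + (6 - 4) = 12 + 2 = 14)
W = 56 (W = (-7 + ((1 + 4) + 6))*14 = (-7 + (5 + 6))*14 = (-7 + 11)*14 = 4*14 = 56)
W² = 56² = 3136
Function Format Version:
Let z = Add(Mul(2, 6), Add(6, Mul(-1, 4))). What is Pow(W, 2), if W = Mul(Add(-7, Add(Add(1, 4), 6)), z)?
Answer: 3136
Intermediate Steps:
z = 14 (z = Add(12, Add(6, -4)) = Add(12, 2) = 14)
W = 56 (W = Mul(Add(-7, Add(Add(1, 4), 6)), 14) = Mul(Add(-7, Add(5, 6)), 14) = Mul(Add(-7, 11), 14) = Mul(4, 14) = 56)
Pow(W, 2) = Pow(56, 2) = 3136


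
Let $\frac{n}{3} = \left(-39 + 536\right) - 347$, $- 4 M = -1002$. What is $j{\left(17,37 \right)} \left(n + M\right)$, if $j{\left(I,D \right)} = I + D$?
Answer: $37827$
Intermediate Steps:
$M = \frac{501}{2}$ ($M = \left(- \frac{1}{4}\right) \left(-1002\right) = \frac{501}{2} \approx 250.5$)
$j{\left(I,D \right)} = D + I$
$n = 450$ ($n = 3 \left(\left(-39 + 536\right) - 347\right) = 3 \left(497 - 347\right) = 3 \cdot 150 = 450$)
$j{\left(17,37 \right)} \left(n + M\right) = \left(37 + 17\right) \left(450 + \frac{501}{2}\right) = 54 \cdot \frac{1401}{2} = 37827$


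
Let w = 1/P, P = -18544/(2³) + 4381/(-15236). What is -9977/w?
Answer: 27107838241/1172 ≈ 2.3130e+7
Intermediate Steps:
P = -2717033/1172 (P = -18544/8 + 4381*(-1/15236) = -18544*⅛ - 337/1172 = -2318 - 337/1172 = -2717033/1172 ≈ -2318.3)
w = -1172/2717033 (w = 1/(-2717033/1172) = -1172/2717033 ≈ -0.00043135)
-9977/w = -9977/(-1172/2717033) = -9977*(-2717033/1172) = 27107838241/1172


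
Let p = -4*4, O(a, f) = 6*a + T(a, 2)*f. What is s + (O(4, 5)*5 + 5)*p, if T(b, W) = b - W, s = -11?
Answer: -2811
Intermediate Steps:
O(a, f) = 6*a + f*(-2 + a) (O(a, f) = 6*a + (a - 1*2)*f = 6*a + (a - 2)*f = 6*a + (-2 + a)*f = 6*a + f*(-2 + a))
p = -16
s + (O(4, 5)*5 + 5)*p = -11 + ((6*4 + 5*(-2 + 4))*5 + 5)*(-16) = -11 + ((24 + 5*2)*5 + 5)*(-16) = -11 + ((24 + 10)*5 + 5)*(-16) = -11 + (34*5 + 5)*(-16) = -11 + (170 + 5)*(-16) = -11 + 175*(-16) = -11 - 2800 = -2811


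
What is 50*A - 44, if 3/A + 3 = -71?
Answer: -1703/37 ≈ -46.027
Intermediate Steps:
A = -3/74 (A = 3/(-3 - 71) = 3/(-74) = 3*(-1/74) = -3/74 ≈ -0.040541)
50*A - 44 = 50*(-3/74) - 44 = -75/37 - 44 = -1703/37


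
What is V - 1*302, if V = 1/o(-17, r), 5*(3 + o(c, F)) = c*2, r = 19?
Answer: -14803/49 ≈ -302.10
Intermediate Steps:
o(c, F) = -3 + 2*c/5 (o(c, F) = -3 + (c*2)/5 = -3 + (2*c)/5 = -3 + 2*c/5)
V = -5/49 (V = 1/(-3 + (⅖)*(-17)) = 1/(-3 - 34/5) = 1/(-49/5) = -5/49 ≈ -0.10204)
V - 1*302 = -5/49 - 1*302 = -5/49 - 302 = -14803/49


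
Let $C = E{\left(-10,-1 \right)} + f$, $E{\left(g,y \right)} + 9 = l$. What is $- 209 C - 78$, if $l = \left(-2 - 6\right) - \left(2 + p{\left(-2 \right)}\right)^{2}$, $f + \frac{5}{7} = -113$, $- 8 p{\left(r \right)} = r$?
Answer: $\frac{3169527}{112} \approx 28299.0$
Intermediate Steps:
$p{\left(r \right)} = - \frac{r}{8}$
$f = - \frac{796}{7}$ ($f = - \frac{5}{7} - 113 = - \frac{796}{7} \approx -113.71$)
$l = - \frac{209}{16}$ ($l = \left(-2 - 6\right) - \left(2 - - \frac{1}{4}\right)^{2} = \left(-2 - 6\right) - \left(2 + \frac{1}{4}\right)^{2} = -8 - \left(\frac{9}{4}\right)^{2} = -8 - \frac{81}{16} = - \frac{209}{16} \approx -13.063$)
$E{\left(g,y \right)} = - \frac{353}{16}$ ($E{\left(g,y \right)} = -9 - \frac{209}{16} = - \frac{353}{16}$)
$C = - \frac{15207}{112}$ ($C = - \frac{353}{16} - \frac{796}{7} = - \frac{15207}{112} \approx -135.78$)
$- 209 C - 78 = \left(-209\right) \left(- \frac{15207}{112}\right) - 78 = \frac{3178263}{112} - 78 = \frac{3169527}{112}$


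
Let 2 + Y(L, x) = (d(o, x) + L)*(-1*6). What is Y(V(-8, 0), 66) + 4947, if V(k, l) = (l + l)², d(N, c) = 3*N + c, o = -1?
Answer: 4567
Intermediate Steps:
d(N, c) = c + 3*N
V(k, l) = 4*l² (V(k, l) = (2*l)² = 4*l²)
Y(L, x) = 16 - 6*L - 6*x (Y(L, x) = -2 + ((x + 3*(-1)) + L)*(-1*6) = -2 + ((x - 3) + L)*(-6) = -2 + ((-3 + x) + L)*(-6) = -2 + (-3 + L + x)*(-6) = -2 + (18 - 6*L - 6*x) = 16 - 6*L - 6*x)
Y(V(-8, 0), 66) + 4947 = (16 - 24*0² - 6*66) + 4947 = (16 - 24*0 - 396) + 4947 = (16 - 6*0 - 396) + 4947 = (16 + 0 - 396) + 4947 = -380 + 4947 = 4567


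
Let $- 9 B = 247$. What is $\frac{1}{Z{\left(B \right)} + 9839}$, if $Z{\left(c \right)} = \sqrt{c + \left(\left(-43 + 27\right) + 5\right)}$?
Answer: $\frac{88551}{871253635} - \frac{3 i \sqrt{346}}{871253635} \approx 0.00010164 - 6.4049 \cdot 10^{-8} i$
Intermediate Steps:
$B = - \frac{247}{9}$ ($B = \left(- \frac{1}{9}\right) 247 = - \frac{247}{9} \approx -27.444$)
$Z{\left(c \right)} = \sqrt{-11 + c}$ ($Z{\left(c \right)} = \sqrt{c + \left(-16 + 5\right)} = \sqrt{c - 11} = \sqrt{-11 + c}$)
$\frac{1}{Z{\left(B \right)} + 9839} = \frac{1}{\sqrt{-11 - \frac{247}{9}} + 9839} = \frac{1}{\sqrt{- \frac{346}{9}} + 9839} = \frac{1}{\frac{i \sqrt{346}}{3} + 9839} = \frac{1}{9839 + \frac{i \sqrt{346}}{3}}$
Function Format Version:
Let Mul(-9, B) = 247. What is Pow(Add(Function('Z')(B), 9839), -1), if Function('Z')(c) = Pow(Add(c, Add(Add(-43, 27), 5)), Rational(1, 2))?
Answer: Add(Rational(88551, 871253635), Mul(Rational(-3, 871253635), I, Pow(346, Rational(1, 2)))) ≈ Add(0.00010164, Mul(-6.4049e-8, I))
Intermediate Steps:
B = Rational(-247, 9) (B = Mul(Rational(-1, 9), 247) = Rational(-247, 9) ≈ -27.444)
Function('Z')(c) = Pow(Add(-11, c), Rational(1, 2)) (Function('Z')(c) = Pow(Add(c, Add(-16, 5)), Rational(1, 2)) = Pow(Add(c, -11), Rational(1, 2)) = Pow(Add(-11, c), Rational(1, 2)))
Pow(Add(Function('Z')(B), 9839), -1) = Pow(Add(Pow(Add(-11, Rational(-247, 9)), Rational(1, 2)), 9839), -1) = Pow(Add(Pow(Rational(-346, 9), Rational(1, 2)), 9839), -1) = Pow(Add(Mul(Rational(1, 3), I, Pow(346, Rational(1, 2))), 9839), -1) = Pow(Add(9839, Mul(Rational(1, 3), I, Pow(346, Rational(1, 2)))), -1)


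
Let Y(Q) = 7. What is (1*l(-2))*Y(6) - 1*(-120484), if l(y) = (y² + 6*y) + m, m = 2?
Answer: 120442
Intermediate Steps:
l(y) = 2 + y² + 6*y (l(y) = (y² + 6*y) + 2 = 2 + y² + 6*y)
(1*l(-2))*Y(6) - 1*(-120484) = (1*(2 + (-2)² + 6*(-2)))*7 - 1*(-120484) = (1*(2 + 4 - 12))*7 + 120484 = (1*(-6))*7 + 120484 = -6*7 + 120484 = -42 + 120484 = 120442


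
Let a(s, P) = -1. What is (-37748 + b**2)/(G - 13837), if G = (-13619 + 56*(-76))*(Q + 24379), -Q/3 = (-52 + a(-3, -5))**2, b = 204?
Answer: -3868/285155837 ≈ -1.3565e-5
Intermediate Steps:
Q = -8427 (Q = -3*(-52 - 1)**2 = -3*(-53)**2 = -3*2809 = -8427)
G = -285142000 (G = (-13619 + 56*(-76))*(-8427 + 24379) = (-13619 - 4256)*15952 = -17875*15952 = -285142000)
(-37748 + b**2)/(G - 13837) = (-37748 + 204**2)/(-285142000 - 13837) = (-37748 + 41616)/(-285155837) = 3868*(-1/285155837) = -3868/285155837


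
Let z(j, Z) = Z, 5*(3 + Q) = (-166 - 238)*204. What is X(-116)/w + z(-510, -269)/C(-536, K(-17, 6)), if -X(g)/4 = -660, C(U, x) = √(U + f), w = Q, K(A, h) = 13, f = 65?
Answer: -4400/27477 + 269*I*√471/471 ≈ -0.16013 + 12.395*I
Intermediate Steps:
Q = -82431/5 (Q = -3 + ((-166 - 238)*204)/5 = -3 + (-404*204)/5 = -3 + (⅕)*(-82416) = -3 - 82416/5 = -82431/5 ≈ -16486.)
w = -82431/5 ≈ -16486.
C(U, x) = √(65 + U) (C(U, x) = √(U + 65) = √(65 + U))
X(g) = 2640 (X(g) = -4*(-660) = 2640)
X(-116)/w + z(-510, -269)/C(-536, K(-17, 6)) = 2640/(-82431/5) - 269/√(65 - 536) = 2640*(-5/82431) - 269*(-I*√471/471) = -4400/27477 - 269*(-I*√471/471) = -4400/27477 - (-269)*I*√471/471 = -4400/27477 + 269*I*√471/471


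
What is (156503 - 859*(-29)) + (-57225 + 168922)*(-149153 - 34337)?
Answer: -20495101116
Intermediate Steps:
(156503 - 859*(-29)) + (-57225 + 168922)*(-149153 - 34337) = (156503 + 24911) + 111697*(-183490) = 181414 - 20495282530 = -20495101116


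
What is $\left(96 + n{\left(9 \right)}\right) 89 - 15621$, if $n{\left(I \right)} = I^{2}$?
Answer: $132$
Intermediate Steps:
$\left(96 + n{\left(9 \right)}\right) 89 - 15621 = \left(96 + 9^{2}\right) 89 - 15621 = \left(96 + 81\right) 89 - 15621 = 177 \cdot 89 - 15621 = 15753 - 15621 = 132$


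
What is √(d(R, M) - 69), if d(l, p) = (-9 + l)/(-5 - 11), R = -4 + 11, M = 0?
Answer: I*√1102/4 ≈ 8.2991*I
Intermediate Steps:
R = 7
d(l, p) = 9/16 - l/16 (d(l, p) = (-9 + l)/(-16) = (-9 + l)*(-1/16) = 9/16 - l/16)
√(d(R, M) - 69) = √((9/16 - 1/16*7) - 69) = √((9/16 - 7/16) - 69) = √(⅛ - 69) = √(-551/8) = I*√1102/4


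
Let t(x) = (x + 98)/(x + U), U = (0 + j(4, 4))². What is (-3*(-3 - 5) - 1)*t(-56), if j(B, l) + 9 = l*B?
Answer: -138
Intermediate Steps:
j(B, l) = -9 + B*l (j(B, l) = -9 + l*B = -9 + B*l)
U = 49 (U = (0 + (-9 + 4*4))² = (0 + (-9 + 16))² = (0 + 7)² = 7² = 49)
t(x) = (98 + x)/(49 + x) (t(x) = (x + 98)/(x + 49) = (98 + x)/(49 + x))
(-3*(-3 - 5) - 1)*t(-56) = (-3*(-3 - 5) - 1)*((98 - 56)/(49 - 56)) = (-3*(-8) - 1)*(42/(-7)) = (24 - 1)*(-⅐*42) = 23*(-6) = -138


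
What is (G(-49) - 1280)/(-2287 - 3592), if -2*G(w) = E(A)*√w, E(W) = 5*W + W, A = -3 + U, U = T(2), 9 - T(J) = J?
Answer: 1280/5879 + 84*I/5879 ≈ 0.21772 + 0.014288*I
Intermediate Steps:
T(J) = 9 - J
U = 7 (U = 9 - 1*2 = 9 - 2 = 7)
A = 4 (A = -3 + 7 = 4)
E(W) = 6*W
G(w) = -12*√w (G(w) = -6*4*√w/2 = -12*√w)
(G(-49) - 1280)/(-2287 - 3592) = (-84*I - 1280)/(-2287 - 3592) = (-84*I - 1280)/(-5879) = (-84*I - 1280)*(-1/5879) = (-1280 - 84*I)*(-1/5879) = 1280/5879 + 84*I/5879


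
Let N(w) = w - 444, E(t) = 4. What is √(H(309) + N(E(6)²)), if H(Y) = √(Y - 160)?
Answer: √(-428 + √149) ≈ 20.391*I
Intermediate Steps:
H(Y) = √(-160 + Y)
N(w) = -444 + w
√(H(309) + N(E(6)²)) = √(√(-160 + 309) + (-444 + 4²)) = √(√149 + (-444 + 16)) = √(√149 - 428) = √(-428 + √149)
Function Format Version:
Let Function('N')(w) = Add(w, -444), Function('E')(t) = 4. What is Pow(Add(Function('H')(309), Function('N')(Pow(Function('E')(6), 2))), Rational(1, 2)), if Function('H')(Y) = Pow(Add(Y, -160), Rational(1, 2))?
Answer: Pow(Add(-428, Pow(149, Rational(1, 2))), Rational(1, 2)) ≈ Mul(20.391, I)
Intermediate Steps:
Function('H')(Y) = Pow(Add(-160, Y), Rational(1, 2))
Function('N')(w) = Add(-444, w)
Pow(Add(Function('H')(309), Function('N')(Pow(Function('E')(6), 2))), Rational(1, 2)) = Pow(Add(Pow(Add(-160, 309), Rational(1, 2)), Add(-444, Pow(4, 2))), Rational(1, 2)) = Pow(Add(Pow(149, Rational(1, 2)), Add(-444, 16)), Rational(1, 2)) = Pow(Add(Pow(149, Rational(1, 2)), -428), Rational(1, 2)) = Pow(Add(-428, Pow(149, Rational(1, 2))), Rational(1, 2))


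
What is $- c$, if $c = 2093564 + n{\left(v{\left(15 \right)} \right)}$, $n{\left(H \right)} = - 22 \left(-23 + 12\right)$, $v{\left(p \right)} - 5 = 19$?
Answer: $-2093806$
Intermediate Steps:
$v{\left(p \right)} = 24$ ($v{\left(p \right)} = 5 + 19 = 24$)
$n{\left(H \right)} = 242$ ($n{\left(H \right)} = \left(-22\right) \left(-11\right) = 242$)
$c = 2093806$ ($c = 2093564 + 242 = 2093806$)
$- c = \left(-1\right) 2093806 = -2093806$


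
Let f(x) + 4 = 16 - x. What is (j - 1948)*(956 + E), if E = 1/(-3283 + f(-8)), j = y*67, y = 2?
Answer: -5658640578/3263 ≈ -1.7342e+6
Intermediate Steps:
j = 134 (j = 2*67 = 134)
f(x) = 12 - x (f(x) = -4 + (16 - x) = 12 - x)
E = -1/3263 (E = 1/(-3283 + (12 - 1*(-8))) = 1/(-3283 + (12 + 8)) = 1/(-3283 + 20) = 1/(-3263) = -1/3263 ≈ -0.00030647)
(j - 1948)*(956 + E) = (134 - 1948)*(956 - 1/3263) = -1814*3119427/3263 = -5658640578/3263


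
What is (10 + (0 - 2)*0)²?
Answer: 100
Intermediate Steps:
(10 + (0 - 2)*0)² = (10 - 2*0)² = (10 + 0)² = 10² = 100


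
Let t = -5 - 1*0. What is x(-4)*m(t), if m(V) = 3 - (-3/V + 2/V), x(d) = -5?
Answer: -14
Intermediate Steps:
t = -5 (t = -5 + 0 = -5)
m(V) = 3 + 1/V (m(V) = 3 - (-1)/V = 3 + 1/V)
x(-4)*m(t) = -5*(3 + 1/(-5)) = -5*(3 - ⅕) = -5*14/5 = -14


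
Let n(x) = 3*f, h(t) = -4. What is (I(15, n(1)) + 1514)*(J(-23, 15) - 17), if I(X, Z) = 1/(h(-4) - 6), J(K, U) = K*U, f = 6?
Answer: -2740159/5 ≈ -5.4803e+5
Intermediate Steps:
n(x) = 18 (n(x) = 3*6 = 18)
I(X, Z) = -⅒ (I(X, Z) = 1/(-4 - 6) = 1/(-10) = -⅒)
(I(15, n(1)) + 1514)*(J(-23, 15) - 17) = (-⅒ + 1514)*(-23*15 - 17) = 15139*(-345 - 17)/10 = (15139/10)*(-362) = -2740159/5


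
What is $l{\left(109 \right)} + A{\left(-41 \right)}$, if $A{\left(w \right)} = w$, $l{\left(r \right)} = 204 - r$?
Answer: $54$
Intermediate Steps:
$l{\left(109 \right)} + A{\left(-41 \right)} = \left(204 - 109\right) - 41 = 95 - 41 = 54$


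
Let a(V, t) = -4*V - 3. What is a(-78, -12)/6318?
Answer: 103/2106 ≈ 0.048908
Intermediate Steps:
a(V, t) = -3 - 4*V
a(-78, -12)/6318 = (-3 - 4*(-78))/6318 = (-3 + 312)*(1/6318) = 309*(1/6318) = 103/2106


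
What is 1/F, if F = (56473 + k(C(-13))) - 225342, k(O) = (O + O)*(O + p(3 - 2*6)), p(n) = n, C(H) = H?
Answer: -1/168297 ≈ -5.9419e-6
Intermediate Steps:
k(O) = 2*O*(-9 + O) (k(O) = (O + O)*(O + (3 - 2*6)) = (2*O)*(O + (3 - 12)) = (2*O)*(O - 9) = (2*O)*(-9 + O) = 2*O*(-9 + O))
F = -168297 (F = (56473 + 2*(-13)*(-9 - 13)) - 225342 = (56473 + 2*(-13)*(-22)) - 225342 = (56473 + 572) - 225342 = 57045 - 225342 = -168297)
1/F = 1/(-168297) = -1/168297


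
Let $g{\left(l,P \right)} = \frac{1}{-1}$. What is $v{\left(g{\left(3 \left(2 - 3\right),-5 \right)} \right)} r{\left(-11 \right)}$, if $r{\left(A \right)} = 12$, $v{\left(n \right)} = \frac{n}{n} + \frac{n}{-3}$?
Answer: $16$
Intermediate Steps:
$g{\left(l,P \right)} = -1$
$v{\left(n \right)} = 1 - \frac{n}{3}$ ($v{\left(n \right)} = 1 + n \left(- \frac{1}{3}\right) = 1 - \frac{n}{3}$)
$v{\left(g{\left(3 \left(2 - 3\right),-5 \right)} \right)} r{\left(-11 \right)} = \left(1 - - \frac{1}{3}\right) 12 = \left(1 + \frac{1}{3}\right) 12 = \frac{4}{3} \cdot 12 = 16$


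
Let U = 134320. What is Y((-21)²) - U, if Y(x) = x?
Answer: -133879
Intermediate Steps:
Y((-21)²) - U = (-21)² - 1*134320 = 441 - 134320 = -133879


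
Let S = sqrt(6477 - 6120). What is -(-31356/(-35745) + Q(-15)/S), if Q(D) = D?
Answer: -10452/11915 + 5*sqrt(357)/119 ≈ -0.083329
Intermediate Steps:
S = sqrt(357) ≈ 18.894
-(-31356/(-35745) + Q(-15)/S) = -(-31356/(-35745) - 15*sqrt(357)/357) = -(-31356*(-1/35745) - 5*sqrt(357)/119) = -(10452/11915 - 5*sqrt(357)/119) = -10452/11915 + 5*sqrt(357)/119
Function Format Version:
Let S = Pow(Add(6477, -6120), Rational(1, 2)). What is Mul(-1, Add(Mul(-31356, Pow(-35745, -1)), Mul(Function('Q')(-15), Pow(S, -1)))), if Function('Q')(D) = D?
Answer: Add(Rational(-10452, 11915), Mul(Rational(5, 119), Pow(357, Rational(1, 2)))) ≈ -0.083329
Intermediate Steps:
S = Pow(357, Rational(1, 2)) ≈ 18.894
Mul(-1, Add(Mul(-31356, Pow(-35745, -1)), Mul(Function('Q')(-15), Pow(S, -1)))) = Mul(-1, Add(Mul(-31356, Pow(-35745, -1)), Mul(-15, Pow(Pow(357, Rational(1, 2)), -1)))) = Mul(-1, Add(Mul(-31356, Rational(-1, 35745)), Mul(-15, Mul(Rational(1, 357), Pow(357, Rational(1, 2)))))) = Mul(-1, Add(Rational(10452, 11915), Mul(Rational(-5, 119), Pow(357, Rational(1, 2))))) = Add(Rational(-10452, 11915), Mul(Rational(5, 119), Pow(357, Rational(1, 2))))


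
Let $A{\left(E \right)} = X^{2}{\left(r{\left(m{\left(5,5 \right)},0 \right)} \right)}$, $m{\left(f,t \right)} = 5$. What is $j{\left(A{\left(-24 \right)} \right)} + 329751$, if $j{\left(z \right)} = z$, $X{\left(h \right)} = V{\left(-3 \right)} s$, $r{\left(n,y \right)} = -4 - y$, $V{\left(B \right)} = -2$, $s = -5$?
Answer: $329851$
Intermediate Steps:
$X{\left(h \right)} = 10$ ($X{\left(h \right)} = \left(-2\right) \left(-5\right) = 10$)
$A{\left(E \right)} = 100$ ($A{\left(E \right)} = 10^{2} = 100$)
$j{\left(A{\left(-24 \right)} \right)} + 329751 = 100 + 329751 = 329851$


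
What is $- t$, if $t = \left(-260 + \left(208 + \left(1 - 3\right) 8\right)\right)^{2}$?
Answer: $-4624$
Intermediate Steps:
$t = 4624$ ($t = \left(-260 + \left(208 - 16\right)\right)^{2} = \left(-260 + 192\right)^{2} = \left(-68\right)^{2} = 4624$)
$- t = \left(-1\right) 4624 = -4624$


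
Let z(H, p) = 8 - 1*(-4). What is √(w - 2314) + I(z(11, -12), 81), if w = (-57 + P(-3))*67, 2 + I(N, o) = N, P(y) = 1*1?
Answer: 10 + 3*I*√674 ≈ 10.0 + 77.885*I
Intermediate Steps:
P(y) = 1
z(H, p) = 12 (z(H, p) = 8 + 4 = 12)
I(N, o) = -2 + N
w = -3752 (w = (-57 + 1)*67 = -56*67 = -3752)
√(w - 2314) + I(z(11, -12), 81) = √(-3752 - 2314) + (-2 + 12) = √(-6066) + 10 = 3*I*√674 + 10 = 10 + 3*I*√674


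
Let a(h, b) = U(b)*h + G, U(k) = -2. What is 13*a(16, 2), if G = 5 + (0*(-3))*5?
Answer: -351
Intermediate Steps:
G = 5 (G = 5 + 0*5 = 5 + 0 = 5)
a(h, b) = 5 - 2*h (a(h, b) = -2*h + 5 = 5 - 2*h)
13*a(16, 2) = 13*(5 - 2*16) = 13*(5 - 32) = 13*(-27) = -351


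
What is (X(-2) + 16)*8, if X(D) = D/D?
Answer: 136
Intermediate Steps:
X(D) = 1
(X(-2) + 16)*8 = (1 + 16)*8 = 17*8 = 136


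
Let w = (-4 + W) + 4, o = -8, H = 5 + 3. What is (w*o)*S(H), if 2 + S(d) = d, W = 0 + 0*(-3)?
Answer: 0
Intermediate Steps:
W = 0 (W = 0 + 0 = 0)
H = 8
S(d) = -2 + d
w = 0 (w = (-4 + 0) + 4 = -4 + 4 = 0)
(w*o)*S(H) = (0*(-8))*(-2 + 8) = 0*6 = 0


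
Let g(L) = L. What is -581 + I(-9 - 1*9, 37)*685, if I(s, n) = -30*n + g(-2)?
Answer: -762301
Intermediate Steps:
I(s, n) = -2 - 30*n (I(s, n) = -30*n - 2 = -2 - 30*n)
-581 + I(-9 - 1*9, 37)*685 = -581 + (-2 - 30*37)*685 = -581 + (-2 - 1110)*685 = -581 - 1112*685 = -581 - 761720 = -762301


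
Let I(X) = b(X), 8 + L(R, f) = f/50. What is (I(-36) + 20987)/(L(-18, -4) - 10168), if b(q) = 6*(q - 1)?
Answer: -519125/254402 ≈ -2.0406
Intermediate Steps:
b(q) = -6 + 6*q (b(q) = 6*(-1 + q) = -6 + 6*q)
L(R, f) = -8 + f/50
I(X) = -6 + 6*X
(I(-36) + 20987)/(L(-18, -4) - 10168) = ((-6 + 6*(-36)) + 20987)/((-8 + (1/50)*(-4)) - 10168) = ((-6 - 216) + 20987)/((-8 - 2/25) - 10168) = (-222 + 20987)/(-202/25 - 10168) = 20765/(-254402/25) = 20765*(-25/254402) = -519125/254402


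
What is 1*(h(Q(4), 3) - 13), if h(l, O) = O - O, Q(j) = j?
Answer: -13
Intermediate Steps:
h(l, O) = 0
1*(h(Q(4), 3) - 13) = 1*(0 - 13) = 1*(-13) = -13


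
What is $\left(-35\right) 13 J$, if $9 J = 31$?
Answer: $- \frac{14105}{9} \approx -1567.2$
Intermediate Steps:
$J = \frac{31}{9}$ ($J = \frac{1}{9} \cdot 31 = \frac{31}{9} \approx 3.4444$)
$\left(-35\right) 13 J = \left(-35\right) 13 \cdot \frac{31}{9} = \left(-455\right) \frac{31}{9} = - \frac{14105}{9}$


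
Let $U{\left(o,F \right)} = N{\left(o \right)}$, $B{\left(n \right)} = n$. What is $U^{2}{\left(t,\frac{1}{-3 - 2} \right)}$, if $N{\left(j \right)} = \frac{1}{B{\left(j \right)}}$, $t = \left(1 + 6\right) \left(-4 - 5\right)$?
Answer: $\frac{1}{3969} \approx 0.00025195$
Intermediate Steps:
$t = -63$ ($t = 7 \left(-9\right) = -63$)
$N{\left(j \right)} = \frac{1}{j}$
$U{\left(o,F \right)} = \frac{1}{o}$
$U^{2}{\left(t,\frac{1}{-3 - 2} \right)} = \left(\frac{1}{-63}\right)^{2} = \left(- \frac{1}{63}\right)^{2} = \frac{1}{3969}$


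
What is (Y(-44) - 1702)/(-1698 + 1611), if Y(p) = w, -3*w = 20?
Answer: 5126/261 ≈ 19.640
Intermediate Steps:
w = -20/3 (w = -1/3*20 = -20/3 ≈ -6.6667)
Y(p) = -20/3
(Y(-44) - 1702)/(-1698 + 1611) = (-20/3 - 1702)/(-1698 + 1611) = -5126/3/(-87) = -5126/3*(-1/87) = 5126/261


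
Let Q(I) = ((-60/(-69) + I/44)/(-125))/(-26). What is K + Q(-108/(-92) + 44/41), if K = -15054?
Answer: -2030016807801/134849000 ≈ -15054.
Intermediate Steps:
Q(I) = 2/7475 + I/143000 (Q(I) = ((-60*(-1/69) + I*(1/44))*(-1/125))*(-1/26) = ((20/23 + I/44)*(-1/125))*(-1/26) = (-4/575 - I/5500)*(-1/26) = 2/7475 + I/143000)
K + Q(-108/(-92) + 44/41) = -15054 + (2/7475 + (-108/(-92) + 44/41)/143000) = -15054 + (2/7475 + (-108*(-1/92) + 44*(1/41))/143000) = -15054 + (2/7475 + (27/23 + 44/41)/143000) = -15054 + (2/7475 + (1/143000)*(2119/943)) = -15054 + (2/7475 + 163/10373000) = -15054 + 38199/134849000 = -2030016807801/134849000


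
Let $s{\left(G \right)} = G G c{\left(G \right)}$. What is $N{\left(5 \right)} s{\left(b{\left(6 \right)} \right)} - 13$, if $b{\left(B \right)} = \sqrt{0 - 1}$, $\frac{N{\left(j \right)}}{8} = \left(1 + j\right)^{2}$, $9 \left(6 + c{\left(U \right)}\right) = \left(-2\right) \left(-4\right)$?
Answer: $1459$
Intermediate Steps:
$c{\left(U \right)} = - \frac{46}{9}$ ($c{\left(U \right)} = -6 + \frac{\left(-2\right) \left(-4\right)}{9} = -6 + \frac{1}{9} \cdot 8 = -6 + \frac{8}{9} = - \frac{46}{9}$)
$N{\left(j \right)} = 8 \left(1 + j\right)^{2}$
$b{\left(B \right)} = i$ ($b{\left(B \right)} = \sqrt{-1} = i$)
$s{\left(G \right)} = - \frac{46 G^{2}}{9}$ ($s{\left(G \right)} = G G \left(- \frac{46}{9}\right) = G^{2} \left(- \frac{46}{9}\right) = - \frac{46 G^{2}}{9}$)
$N{\left(5 \right)} s{\left(b{\left(6 \right)} \right)} - 13 = 8 \left(1 + 5\right)^{2} \left(- \frac{46 i^{2}}{9}\right) - 13 = 8 \cdot 6^{2} \left(\left(- \frac{46}{9}\right) \left(-1\right)\right) - 13 = 8 \cdot 36 \cdot \frac{46}{9} - 13 = 288 \cdot \frac{46}{9} - 13 = 1472 - 13 = 1459$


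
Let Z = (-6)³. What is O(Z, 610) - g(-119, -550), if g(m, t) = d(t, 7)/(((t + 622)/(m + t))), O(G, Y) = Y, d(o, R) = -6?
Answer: 2217/4 ≈ 554.25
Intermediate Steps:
Z = -216
g(m, t) = -6*(m + t)/(622 + t) (g(m, t) = -6*(m + t)/(t + 622) = -6*(m + t)/(622 + t))
O(Z, 610) - g(-119, -550) = 610 - 6*(-1*(-119) - 1*(-550))/(622 - 550) = 610 - 6*(119 + 550)/72 = 610 - 6*669/72 = 610 - 1*223/4 = 610 - 223/4 = 2217/4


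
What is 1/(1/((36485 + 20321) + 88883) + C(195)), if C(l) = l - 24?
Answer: 145689/24912820 ≈ 0.0058480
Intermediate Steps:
C(l) = -24 + l
1/(1/((36485 + 20321) + 88883) + C(195)) = 1/(1/((36485 + 20321) + 88883) + (-24 + 195)) = 1/(1/(56806 + 88883) + 171) = 1/(1/145689 + 171) = 1/(24912820/145689) = 145689/24912820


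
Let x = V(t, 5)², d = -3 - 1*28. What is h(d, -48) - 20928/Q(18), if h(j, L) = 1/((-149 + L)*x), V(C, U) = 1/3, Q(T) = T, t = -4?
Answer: -687163/591 ≈ -1162.7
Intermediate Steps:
d = -31 (d = -3 - 28 = -31)
V(C, U) = ⅓
x = ⅑ (x = (⅓)² = ⅑ ≈ 0.11111)
h(j, L) = 9/(-149 + L) (h(j, L) = 1/((-149 + L)*(⅑)) = 9/(-149 + L))
h(d, -48) - 20928/Q(18) = 9/(-149 - 48) - 20928/18 = 9/(-197) - 20928/18 = 9*(-1/197) - 1*3488/3 = -9/197 - 3488/3 = -687163/591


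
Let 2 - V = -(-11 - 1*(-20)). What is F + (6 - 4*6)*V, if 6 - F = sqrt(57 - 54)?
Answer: -192 - sqrt(3) ≈ -193.73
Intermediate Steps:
V = 11 (V = 2 - (-1)*(-11 - 1*(-20)) = 2 - (-1)*(-11 + 20) = 2 - (-1)*9 = 2 - 1*(-9) = 2 + 9 = 11)
F = 6 - sqrt(3) (F = 6 - sqrt(57 - 54) = 6 - sqrt(3) ≈ 4.2680)
F + (6 - 4*6)*V = (6 - sqrt(3)) + (6 - 4*6)*11 = (6 - sqrt(3)) + (6 - 24)*11 = (6 - sqrt(3)) - 18*11 = (6 - sqrt(3)) - 198 = -192 - sqrt(3)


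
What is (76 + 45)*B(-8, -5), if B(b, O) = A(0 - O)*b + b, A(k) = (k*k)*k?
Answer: -121968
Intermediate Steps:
A(k) = k³ (A(k) = k²*k = k³)
B(b, O) = b - b*O³ (B(b, O) = (0 - O)³*b + b = (-O)³*b + b = (-O³)*b + b = -b*O³ + b = b - b*O³)
(76 + 45)*B(-8, -5) = (76 + 45)*(-8*(1 - 1*(-5)³)) = 121*(-8*(1 - 1*(-125))) = 121*(-8*(1 + 125)) = 121*(-8*126) = 121*(-1008) = -121968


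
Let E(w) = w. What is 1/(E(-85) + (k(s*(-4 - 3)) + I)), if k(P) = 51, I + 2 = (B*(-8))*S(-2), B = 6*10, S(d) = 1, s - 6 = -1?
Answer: -1/516 ≈ -0.0019380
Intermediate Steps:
s = 5 (s = 6 - 1 = 5)
B = 60
I = -482 (I = -2 + (60*(-8))*1 = -2 - 480*1 = -2 - 480 = -482)
1/(E(-85) + (k(s*(-4 - 3)) + I)) = 1/(-85 + (51 - 482)) = 1/(-85 - 431) = 1/(-516) = -1/516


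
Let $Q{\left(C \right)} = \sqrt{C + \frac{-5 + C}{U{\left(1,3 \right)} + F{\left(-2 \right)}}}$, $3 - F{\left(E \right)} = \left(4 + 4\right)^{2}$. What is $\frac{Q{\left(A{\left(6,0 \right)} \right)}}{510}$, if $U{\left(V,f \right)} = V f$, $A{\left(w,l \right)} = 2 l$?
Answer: $\frac{\sqrt{290}}{29580} \approx 0.00057571$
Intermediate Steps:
$F{\left(E \right)} = -61$ ($F{\left(E \right)} = 3 - \left(4 + 4\right)^{2} = 3 - 8^{2} = 3 - 64 = -61$)
$Q{\left(C \right)} = \sqrt{\frac{5}{58} + \frac{57 C}{58}}$ ($Q{\left(C \right)} = \sqrt{C + \frac{-5 + C}{1 \cdot 3 - 61}} = \sqrt{C + \frac{-5 + C}{3 - 61}} = \sqrt{C + \frac{-5 + C}{-58}} = \sqrt{C + \left(-5 + C\right) \left(- \frac{1}{58}\right)} = \sqrt{C - \left(- \frac{5}{58} + \frac{C}{58}\right)} = \sqrt{\frac{5}{58} + \frac{57 C}{58}}$)
$\frac{Q{\left(A{\left(6,0 \right)} \right)}}{510} = \frac{\frac{1}{58} \sqrt{290 + 3306 \cdot 2 \cdot 0}}{510} = \frac{\sqrt{290 + 3306 \cdot 0}}{58} \cdot \frac{1}{510} = \frac{\sqrt{290 + 0}}{58} \cdot \frac{1}{510} = \frac{\sqrt{290}}{58} \cdot \frac{1}{510} = \frac{\sqrt{290}}{29580}$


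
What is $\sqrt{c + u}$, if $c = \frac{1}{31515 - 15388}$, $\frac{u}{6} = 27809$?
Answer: $\frac{\sqrt{43395409860293}}{16127} \approx 408.48$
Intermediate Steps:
$u = 166854$ ($u = 6 \cdot 27809 = 166854$)
$c = \frac{1}{16127} \approx 6.2008 \cdot 10^{-5}$
$\sqrt{c + u} = \sqrt{\frac{1}{16127} + 166854} = \sqrt{\frac{2690854459}{16127}} = \frac{\sqrt{43395409860293}}{16127}$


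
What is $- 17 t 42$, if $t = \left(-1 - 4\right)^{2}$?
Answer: $-17850$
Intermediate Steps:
$t = 25$ ($t = \left(-5\right)^{2} = 25$)
$- 17 t 42 = \left(-17\right) 25 \cdot 42 = \left(-425\right) 42 = -17850$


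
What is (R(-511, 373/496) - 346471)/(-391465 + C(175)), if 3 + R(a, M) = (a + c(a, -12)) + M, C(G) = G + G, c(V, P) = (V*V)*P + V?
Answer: 345309967/38798608 ≈ 8.9001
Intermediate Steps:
c(V, P) = V + P*V**2 (c(V, P) = V**2*P + V = P*V**2 + V = V + P*V**2)
C(G) = 2*G
R(a, M) = -3 + M + a + a*(1 - 12*a) (R(a, M) = -3 + ((a + a*(1 - 12*a)) + M) = -3 + (M + a + a*(1 - 12*a)) = -3 + M + a + a*(1 - 12*a))
(R(-511, 373/496) - 346471)/(-391465 + C(175)) = ((-3 + 373/496 - 511 - 1*(-511)*(-1 + 12*(-511))) - 346471)/(-391465 + 2*175) = ((-3 + 373*(1/496) - 511 - 1*(-511)*(-1 - 6132)) - 346471)/(-391465 + 350) = ((-3 + 373/496 - 511 - 1*(-511)*(-6133)) - 346471)/(-391115) = ((-3 + 373/496 - 511 - 3133963) - 346471)*(-1/391115) = (-1554700219/496 - 346471)*(-1/391115) = -1726549835/496*(-1/391115) = 345309967/38798608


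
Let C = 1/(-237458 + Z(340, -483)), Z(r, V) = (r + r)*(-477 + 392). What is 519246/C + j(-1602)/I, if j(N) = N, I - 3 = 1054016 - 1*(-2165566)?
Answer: -164533173306580794/1073195 ≈ -1.5331e+11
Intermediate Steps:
Z(r, V) = -170*r (Z(r, V) = (2*r)*(-85) = -170*r)
I = 3219585 (I = 3 + (1054016 - 1*(-2165566)) = 3 + (1054016 + 2165566) = 3 + 3219582 = 3219585)
C = -1/295258 (C = 1/(-237458 - 170*340) = 1/(-237458 - 57800) = 1/(-295258) = -1/295258 ≈ -3.3869e-6)
519246/C + j(-1602)/I = 519246/(-1/295258) - 1602/3219585 = 519246*(-295258) - 1602*1/3219585 = -153311535468 - 534/1073195 = -164533173306580794/1073195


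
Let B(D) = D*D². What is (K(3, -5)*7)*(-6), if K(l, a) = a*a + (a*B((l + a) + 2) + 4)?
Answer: -1218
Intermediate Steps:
B(D) = D³
K(l, a) = 4 + a² + a*(2 + a + l)³ (K(l, a) = a*a + (a*((l + a) + 2)³ + 4) = a² + (a*((a + l) + 2)³ + 4) = a² + (a*(2 + a + l)³ + 4) = a² + (4 + a*(2 + a + l)³) = 4 + a² + a*(2 + a + l)³)
(K(3, -5)*7)*(-6) = ((4 + (-5)² - 5*(2 - 5 + 3)³)*7)*(-6) = ((4 + 25 - 5*0³)*7)*(-6) = ((4 + 25 - 5*0)*7)*(-6) = ((4 + 25 + 0)*7)*(-6) = (29*7)*(-6) = 203*(-6) = -1218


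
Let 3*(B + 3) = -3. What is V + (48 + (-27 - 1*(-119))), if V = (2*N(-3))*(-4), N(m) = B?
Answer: 172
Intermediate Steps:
B = -4 (B = -3 + (⅓)*(-3) = -3 - 1 = -4)
N(m) = -4
V = 32 (V = (2*(-4))*(-4) = -8*(-4) = 32)
V + (48 + (-27 - 1*(-119))) = 32 + (48 + (-27 - 1*(-119))) = 32 + (48 + (-27 + 119)) = 32 + (48 + 92) = 32 + 140 = 172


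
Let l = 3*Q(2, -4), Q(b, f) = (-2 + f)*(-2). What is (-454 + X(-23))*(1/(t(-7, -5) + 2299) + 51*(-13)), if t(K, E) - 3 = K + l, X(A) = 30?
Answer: 655271648/2331 ≈ 2.8111e+5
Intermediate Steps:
Q(b, f) = 4 - 2*f
l = 36 (l = 3*(4 - 2*(-4)) = 3*(4 + 8) = 3*12 = 36)
t(K, E) = 39 + K (t(K, E) = 3 + (K + 36) = 3 + (36 + K) = 39 + K)
(-454 + X(-23))*(1/(t(-7, -5) + 2299) + 51*(-13)) = (-454 + 30)*(1/((39 - 7) + 2299) + 51*(-13)) = -424*(1/(32 + 2299) - 663) = -424*(1/2331 - 663) = -424*(-1545452/2331) = 655271648/2331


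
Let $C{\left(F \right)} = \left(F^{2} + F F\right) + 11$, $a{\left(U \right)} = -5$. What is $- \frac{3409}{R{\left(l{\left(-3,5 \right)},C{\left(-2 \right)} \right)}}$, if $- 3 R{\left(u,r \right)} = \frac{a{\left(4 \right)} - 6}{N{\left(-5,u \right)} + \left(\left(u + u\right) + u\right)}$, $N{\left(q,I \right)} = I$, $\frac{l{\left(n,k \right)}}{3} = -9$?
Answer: $\frac{1104516}{11} \approx 1.0041 \cdot 10^{5}$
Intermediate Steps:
$C{\left(F \right)} = 11 + 2 F^{2}$ ($C{\left(F \right)} = \left(F^{2} + F^{2}\right) + 11 = 2 F^{2} + 11 = 11 + 2 F^{2}$)
$l{\left(n,k \right)} = -27$ ($l{\left(n,k \right)} = 3 \left(-9\right) = -27$)
$R{\left(u,r \right)} = \frac{11}{12 u}$ ($R{\left(u,r \right)} = - \frac{\left(-5 - 6\right) \frac{1}{u + \left(\left(u + u\right) + u\right)}}{3} = - \frac{\left(-11\right) \frac{1}{u + \left(2 u + u\right)}}{3} = - \frac{\left(-11\right) \frac{1}{u + 3 u}}{3} = - \frac{\left(-11\right) \frac{1}{4 u}}{3} = - \frac{\left(- \frac{11}{4}\right) \frac{1}{u}}{3} = \frac{11}{12 u}$)
$- \frac{3409}{R{\left(l{\left(-3,5 \right)},C{\left(-2 \right)} \right)}} = - \frac{3409}{\frac{11}{12} \frac{1}{-27}} = - \frac{3409}{\frac{11}{12} \left(- \frac{1}{27}\right)} = - \frac{3409}{- \frac{11}{324}} = \left(-3409\right) \left(- \frac{324}{11}\right) = \frac{1104516}{11}$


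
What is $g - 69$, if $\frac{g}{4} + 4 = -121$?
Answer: $-569$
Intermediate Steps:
$g = -500$ ($g = -16 + 4 \left(-121\right) = -16 - 484 = -500$)
$g - 69 = -500 - 69 = -569$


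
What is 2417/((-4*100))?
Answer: -2417/400 ≈ -6.0425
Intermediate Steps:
2417/((-4*100)) = 2417/(-400) = 2417*(-1/400) = -2417/400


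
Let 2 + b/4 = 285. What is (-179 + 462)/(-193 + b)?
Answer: 283/939 ≈ 0.30138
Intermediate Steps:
b = 1132 (b = -8 + 4*285 = -8 + 1140 = 1132)
(-179 + 462)/(-193 + b) = (-179 + 462)/(-193 + 1132) = 283/939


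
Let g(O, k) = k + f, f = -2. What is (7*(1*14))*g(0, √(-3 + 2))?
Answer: -196 + 98*I ≈ -196.0 + 98.0*I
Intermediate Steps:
g(O, k) = -2 + k (g(O, k) = k - 2 = -2 + k)
(7*(1*14))*g(0, √(-3 + 2)) = (7*(1*14))*(-2 + √(-3 + 2)) = (7*14)*(-2 + √(-1)) = 98*(-2 + I) = -196 + 98*I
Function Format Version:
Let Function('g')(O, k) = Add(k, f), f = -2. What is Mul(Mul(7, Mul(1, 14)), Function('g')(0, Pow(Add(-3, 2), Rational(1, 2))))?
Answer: Add(-196, Mul(98, I)) ≈ Add(-196.00, Mul(98.000, I))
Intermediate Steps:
Function('g')(O, k) = Add(-2, k) (Function('g')(O, k) = Add(k, -2) = Add(-2, k))
Mul(Mul(7, Mul(1, 14)), Function('g')(0, Pow(Add(-3, 2), Rational(1, 2)))) = Mul(Mul(7, Mul(1, 14)), Add(-2, Pow(Add(-3, 2), Rational(1, 2)))) = Mul(Mul(7, 14), Add(-2, Pow(-1, Rational(1, 2)))) = Mul(98, Add(-2, I)) = Add(-196, Mul(98, I))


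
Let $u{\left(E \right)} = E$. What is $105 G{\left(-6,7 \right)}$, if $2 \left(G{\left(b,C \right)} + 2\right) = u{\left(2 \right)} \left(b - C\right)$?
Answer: $-1575$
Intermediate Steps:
$G{\left(b,C \right)} = -2 + b - C$ ($G{\left(b,C \right)} = -2 + \frac{2 \left(b - C\right)}{2} = -2 + \frac{- 2 C + 2 b}{2} = -2 - \left(C - b\right) = -2 + b - C$)
$105 G{\left(-6,7 \right)} = 105 \left(-2 - 6 - 7\right) = 105 \left(-15\right) = -1575$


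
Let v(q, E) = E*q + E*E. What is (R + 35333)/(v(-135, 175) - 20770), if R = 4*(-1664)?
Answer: -9559/4590 ≈ -2.0826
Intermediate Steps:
R = -6656
v(q, E) = E² + E*q (v(q, E) = E*q + E² = E² + E*q)
(R + 35333)/(v(-135, 175) - 20770) = (-6656 + 35333)/(175*(175 - 135) - 20770) = 28677/(175*40 - 20770) = 28677/(7000 - 20770) = 28677/(-13770) = 28677*(-1/13770) = -9559/4590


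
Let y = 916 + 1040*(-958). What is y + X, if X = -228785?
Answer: -1224189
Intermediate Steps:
y = -995404 (y = 916 - 996320 = -995404)
y + X = -995404 - 228785 = -1224189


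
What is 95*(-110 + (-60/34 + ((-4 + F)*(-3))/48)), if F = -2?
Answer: -1439155/136 ≈ -10582.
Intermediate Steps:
95*(-110 + (-60/34 + ((-4 + F)*(-3))/48)) = 95*(-110 + (-60/34 + ((-4 - 2)*(-3))/48)) = 95*(-110 + (-60*1/34 - 6*(-3)*(1/48))) = 95*(-110 + (-30/17 + 18*(1/48))) = 95*(-110 + (-30/17 + 3/8)) = 95*(-110 - 189/136) = 95*(-15149/136) = -1439155/136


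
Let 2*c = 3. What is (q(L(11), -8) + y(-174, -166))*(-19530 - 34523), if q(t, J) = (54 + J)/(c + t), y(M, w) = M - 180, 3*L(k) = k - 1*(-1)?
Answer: 205509506/11 ≈ 1.8683e+7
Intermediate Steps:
c = 3/2 (c = (1/2)*3 = 3/2 ≈ 1.5000)
L(k) = 1/3 + k/3 (L(k) = (k - 1*(-1))/3 = (k + 1)/3 = (1 + k)/3 = 1/3 + k/3)
y(M, w) = -180 + M
q(t, J) = (54 + J)/(3/2 + t)
(q(L(11), -8) + y(-174, -166))*(-19530 - 34523) = (2*(54 - 8)/(3 + 2*(1/3 + (1/3)*11)) + (-180 - 174))*(-19530 - 34523) = (2*46/(3 + 2*(1/3 + 11/3)) - 354)*(-54053) = (2*46/(3 + 2*4) - 354)*(-54053) = (2*46/(3 + 8) - 354)*(-54053) = (2*46/11 - 354)*(-54053) = (2*(1/11)*46 - 354)*(-54053) = (92/11 - 354)*(-54053) = -3802/11*(-54053) = 205509506/11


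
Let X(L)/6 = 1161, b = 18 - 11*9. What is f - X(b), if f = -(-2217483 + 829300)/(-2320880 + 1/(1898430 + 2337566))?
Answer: -68490287007507982/9831238396479 ≈ -6966.6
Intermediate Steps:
b = -81 (b = 18 - 99 = -81)
X(L) = 6966 (X(L) = 6*1161 = 6966)
f = -5880337635268/9831238396479 (f = -(-1388183)/(-2320880 + 1/4235996) = -(-1388183)/(-9831238396479/4235996) = -(-1388183)*(-4235996)/9831238396479 = -1*5880337635268/9831238396479 = -5880337635268/9831238396479 ≈ -0.59813)
f - X(b) = -5880337635268/9831238396479 - 1*6966 = -5880337635268/9831238396479 - 6966 = -68490287007507982/9831238396479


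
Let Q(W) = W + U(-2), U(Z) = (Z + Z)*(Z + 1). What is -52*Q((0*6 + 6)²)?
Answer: -2080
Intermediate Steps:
U(Z) = 2*Z*(1 + Z) (U(Z) = (2*Z)*(1 + Z) = 2*Z*(1 + Z))
Q(W) = 4 + W (Q(W) = W + 2*(-2)*(1 - 2) = W + 2*(-2)*(-1) = W + 4 = 4 + W)
-52*Q((0*6 + 6)²) = -52*(4 + (0*6 + 6)²) = -52*(4 + (0 + 6)²) = -52*(4 + 6²) = -52*(4 + 36) = -52*40 = -2080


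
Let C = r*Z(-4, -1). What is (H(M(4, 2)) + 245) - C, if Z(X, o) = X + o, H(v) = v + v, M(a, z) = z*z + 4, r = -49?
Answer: 16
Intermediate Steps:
M(a, z) = 4 + z² (M(a, z) = z² + 4 = 4 + z²)
H(v) = 2*v
C = 245 (C = -49*(-4 - 1) = -49*(-5) = 245)
(H(M(4, 2)) + 245) - C = (2*(4 + 2²) + 245) - 1*245 = (2*(4 + 4) + 245) - 245 = (2*8 + 245) - 245 = (16 + 245) - 245 = 261 - 245 = 16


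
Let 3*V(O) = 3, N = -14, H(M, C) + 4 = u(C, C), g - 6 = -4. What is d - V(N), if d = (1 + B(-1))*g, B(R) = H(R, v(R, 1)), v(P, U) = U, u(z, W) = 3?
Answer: -1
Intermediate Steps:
g = 2 (g = 6 - 4 = 2)
H(M, C) = -1 (H(M, C) = -4 + 3 = -1)
B(R) = -1
d = 0 (d = (1 - 1)*2 = 0*2 = 0)
V(O) = 1 (V(O) = (⅓)*3 = 1)
d - V(N) = 0 - 1*1 = 0 - 1 = -1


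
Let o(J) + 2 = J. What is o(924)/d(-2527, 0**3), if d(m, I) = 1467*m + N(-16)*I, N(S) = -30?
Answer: -922/3707109 ≈ -0.00024871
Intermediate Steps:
o(J) = -2 + J
d(m, I) = -30*I + 1467*m (d(m, I) = 1467*m - 30*I = -30*I + 1467*m)
o(924)/d(-2527, 0**3) = (-2 + 924)/(-30*0**3 + 1467*(-2527)) = 922/(-30*0 - 3707109) = 922/(0 - 3707109) = 922/(-3707109) = 922*(-1/3707109) = -922/3707109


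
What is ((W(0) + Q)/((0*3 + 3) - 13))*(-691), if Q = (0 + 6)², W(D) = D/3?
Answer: 12438/5 ≈ 2487.6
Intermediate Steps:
W(D) = D/3 (W(D) = D*(⅓) = D/3)
Q = 36 (Q = 6² = 36)
((W(0) + Q)/((0*3 + 3) - 13))*(-691) = (((⅓)*0 + 36)/((0*3 + 3) - 13))*(-691) = ((0 + 36)/((0 + 3) - 13))*(-691) = (36/(3 - 13))*(-691) = (36/(-10))*(-691) = (36*(-⅒))*(-691) = -18/5*(-691) = 12438/5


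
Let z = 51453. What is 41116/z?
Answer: 41116/51453 ≈ 0.79910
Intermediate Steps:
41116/z = 41116/51453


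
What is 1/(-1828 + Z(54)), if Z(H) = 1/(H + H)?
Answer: -108/197423 ≈ -0.00054705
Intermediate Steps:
Z(H) = 1/(2*H)
1/(-1828 + Z(54)) = 1/(-1828 + (½)/54) = 1/(-1828 + (½)*(1/54)) = 1/(-1828 + 1/108) = 1/(-197423/108) = -108/197423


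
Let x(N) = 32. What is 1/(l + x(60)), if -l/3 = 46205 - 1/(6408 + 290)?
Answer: -6698/928228931 ≈ -7.2159e-6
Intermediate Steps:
l = -928443267/6698 (l = -3*(46205 - 1/(6408 + 290)) = -3*(46205 - 1/6698) = -3*309481089/6698 = -928443267/6698 ≈ -1.3862e+5)
1/(l + x(60)) = 1/(-928443267/6698 + 32) = 1/(-928228931/6698) = -6698/928228931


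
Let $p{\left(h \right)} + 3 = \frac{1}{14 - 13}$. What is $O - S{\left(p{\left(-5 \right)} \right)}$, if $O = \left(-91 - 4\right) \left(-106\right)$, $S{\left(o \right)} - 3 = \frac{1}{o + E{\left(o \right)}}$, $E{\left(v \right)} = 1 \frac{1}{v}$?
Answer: $\frac{50337}{5} \approx 10067.0$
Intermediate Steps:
$p{\left(h \right)} = -2$ ($p{\left(h \right)} = -3 + \frac{1}{14 - 13} = -3 + 1^{-1} = -3 + 1 = -2$)
$E{\left(v \right)} = \frac{1}{v}$
$S{\left(o \right)} = 3 + \frac{1}{o + \frac{1}{o}}$
$O = 10070$ ($O = \left(-95\right) \left(-106\right) = 10070$)
$O - S{\left(p{\left(-5 \right)} \right)} = 10070 - \frac{3 - 2 \left(1 + 3 \left(-2\right)\right)}{1 + \left(-2\right)^{2}} = 10070 - \frac{3 - 2 \left(1 - 6\right)}{1 + 4} = 10070 - \frac{3 - -10}{5} = 10070 - \frac{3 + 10}{5} = 10070 - \frac{1}{5} \cdot 13 = 10070 - \frac{13}{5} = \frac{50337}{5}$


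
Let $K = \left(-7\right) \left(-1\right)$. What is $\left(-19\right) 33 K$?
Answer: $-4389$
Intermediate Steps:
$K = 7$
$\left(-19\right) 33 K = \left(-19\right) 33 \cdot 7 = \left(-627\right) 7 = -4389$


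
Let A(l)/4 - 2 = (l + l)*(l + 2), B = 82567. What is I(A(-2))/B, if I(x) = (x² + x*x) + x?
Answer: 136/82567 ≈ 0.0016471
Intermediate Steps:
A(l) = 8 + 8*l*(2 + l) (A(l) = 8 + 4*((l + l)*(l + 2)) = 8 + 4*((2*l)*(2 + l)) = 8 + 4*(2*l*(2 + l)) = 8 + 8*l*(2 + l))
I(x) = x + 2*x² (I(x) = (x² + x²) + x = 2*x² + x = x + 2*x²)
I(A(-2))/B = ((8 + 8*(-2)² + 16*(-2))*(1 + 2*(8 + 8*(-2)² + 16*(-2))))/82567 = ((8 + 8*4 - 32)*(1 + 2*(8 + 8*4 - 32)))*(1/82567) = ((8 + 32 - 32)*(1 + 2*(8 + 32 - 32)))*(1/82567) = (8*(1 + 2*8))*(1/82567) = (8*(1 + 16))*(1/82567) = (8*17)*(1/82567) = 136*(1/82567) = 136/82567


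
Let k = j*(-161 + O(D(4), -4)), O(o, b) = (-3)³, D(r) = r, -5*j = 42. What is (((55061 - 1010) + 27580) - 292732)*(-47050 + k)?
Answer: 47994656754/5 ≈ 9.5989e+9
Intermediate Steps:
j = -42/5 (j = -⅕*42 = -42/5 ≈ -8.4000)
O(o, b) = -27
k = 7896/5 (k = -42*(-161 - 27)/5 = -42/5*(-188) = 7896/5 ≈ 1579.2)
(((55061 - 1010) + 27580) - 292732)*(-47050 + k) = (((55061 - 1010) + 27580) - 292732)*(-47050 + 7896/5) = ((54051 + 27580) - 292732)*(-227354/5) = (81631 - 292732)*(-227354/5) = -211101*(-227354/5) = 47994656754/5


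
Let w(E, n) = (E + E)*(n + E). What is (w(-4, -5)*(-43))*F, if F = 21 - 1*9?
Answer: -37152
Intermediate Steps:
w(E, n) = 2*E*(E + n) (w(E, n) = (2*E)*(E + n) = 2*E*(E + n))
F = 12 (F = 21 - 9 = 12)
(w(-4, -5)*(-43))*F = ((2*(-4)*(-4 - 5))*(-43))*12 = ((2*(-4)*(-9))*(-43))*12 = (72*(-43))*12 = -3096*12 = -37152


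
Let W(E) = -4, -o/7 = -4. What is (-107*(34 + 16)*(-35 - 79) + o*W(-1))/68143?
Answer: 609788/68143 ≈ 8.9487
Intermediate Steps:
o = 28 (o = -7*(-4) = 28)
(-107*(34 + 16)*(-35 - 79) + o*W(-1))/68143 = (-107*(34 + 16)*(-35 - 79) + 28*(-4))/68143 = (-5350*(-114) - 112)*(1/68143) = (-107*(-5700) - 112)*(1/68143) = (609900 - 112)*(1/68143) = 609788*(1/68143) = 609788/68143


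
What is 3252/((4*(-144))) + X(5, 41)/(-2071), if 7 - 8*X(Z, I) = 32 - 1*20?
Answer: -561211/99408 ≈ -5.6455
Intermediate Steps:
X(Z, I) = -5/8 (X(Z, I) = 7/8 - (32 - 1*20)/8 = 7/8 - (32 - 20)/8 = 7/8 - ⅛*12 = 7/8 - 3/2 = -5/8)
3252/((4*(-144))) + X(5, 41)/(-2071) = 3252/((4*(-144))) - 5/8/(-2071) = 3252/(-576) - 5/8*(-1/2071) = 3252*(-1/576) + 5/16568 = -271/48 + 5/16568 = -561211/99408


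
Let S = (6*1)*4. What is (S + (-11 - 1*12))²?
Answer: 1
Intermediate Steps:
S = 24 (S = 6*4 = 24)
(S + (-11 - 1*12))² = (24 + (-11 - 1*12))² = (24 + (-11 - 12))² = (24 - 23)² = 1² = 1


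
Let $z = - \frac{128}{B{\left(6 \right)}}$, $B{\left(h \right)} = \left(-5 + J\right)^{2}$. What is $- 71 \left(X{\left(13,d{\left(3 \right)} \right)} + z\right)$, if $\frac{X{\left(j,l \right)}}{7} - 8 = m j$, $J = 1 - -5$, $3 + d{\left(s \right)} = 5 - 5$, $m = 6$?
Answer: $-33654$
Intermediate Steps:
$d{\left(s \right)} = -3$ ($d{\left(s \right)} = -3 + \left(5 - 5\right) = -3 + 0 = -3$)
$J = 6$ ($J = 1 + 5 = 6$)
$X{\left(j,l \right)} = 56 + 42 j$ ($X{\left(j,l \right)} = 56 + 7 \cdot 6 j = 56 + 42 j$)
$B{\left(h \right)} = 1$ ($B{\left(h \right)} = \left(-5 + 6\right)^{2} = 1^{2} = 1$)
$z = -128$ ($z = - \frac{128}{1} = \left(-128\right) 1 = -128$)
$- 71 \left(X{\left(13,d{\left(3 \right)} \right)} + z\right) = - 71 \left(\left(56 + 42 \cdot 13\right) - 128\right) = - 71 \left(\left(56 + 546\right) - 128\right) = - 71 \left(602 - 128\right) = \left(-71\right) 474 = -33654$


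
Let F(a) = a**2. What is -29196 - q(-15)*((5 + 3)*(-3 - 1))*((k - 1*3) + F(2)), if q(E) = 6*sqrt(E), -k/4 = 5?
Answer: -29196 - 3648*I*sqrt(15) ≈ -29196.0 - 14129.0*I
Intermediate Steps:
k = -20 (k = -4*5 = -20)
-29196 - q(-15)*((5 + 3)*(-3 - 1))*((k - 1*3) + F(2)) = -29196 - 6*sqrt(-15)*((5 + 3)*(-3 - 1))*((-20 - 1*3) + 2**2) = -29196 - 6*(I*sqrt(15))*(8*(-4))*((-20 - 3) + 4) = -29196 - 6*I*sqrt(15)*(-32*(-23 + 4)) = -29196 - 6*I*sqrt(15)*(-32*(-19)) = -29196 - 6*I*sqrt(15)*608 = -29196 - 3648*I*sqrt(15)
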